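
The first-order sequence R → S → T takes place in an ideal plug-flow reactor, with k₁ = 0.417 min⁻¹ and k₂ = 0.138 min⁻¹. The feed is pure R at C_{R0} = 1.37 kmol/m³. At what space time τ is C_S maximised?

For first-order series the maximum of C_S occurs at τ_opt = ln(k₂/k₁)/(k₂−k₁).
= ln(0.138/0.417)/(0.138−0.417) = ln(0.3309)/-0.2790 = -1.106/-0.2790 = 3.96 min.

3.96 min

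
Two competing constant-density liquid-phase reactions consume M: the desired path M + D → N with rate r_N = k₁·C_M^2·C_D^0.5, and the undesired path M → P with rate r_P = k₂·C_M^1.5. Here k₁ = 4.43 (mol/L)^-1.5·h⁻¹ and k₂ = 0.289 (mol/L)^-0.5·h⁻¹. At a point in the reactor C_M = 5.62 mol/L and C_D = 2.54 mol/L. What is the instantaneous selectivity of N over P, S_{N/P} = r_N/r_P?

57.9

S_{N/P} = r_N/r_P = (k₁·C_M^2·C_D^0.5)/(k₂·C_M^1.5) = (k₁/k₂)·C_M^0.5·C_D^0.5.
= (4.43×5.620^2×2.540^0.5) / (0.289×5.620^1.5) = 223.0/3.850 = 57.9.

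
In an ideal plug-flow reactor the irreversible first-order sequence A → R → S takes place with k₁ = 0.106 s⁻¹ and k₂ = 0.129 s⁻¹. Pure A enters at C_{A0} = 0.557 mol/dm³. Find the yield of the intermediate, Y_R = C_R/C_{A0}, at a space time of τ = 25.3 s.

For first-order series with pure A initially, C_R(τ) = k₁C_{A0}/(k₂−k₁)·(e^(−k₁τ) − e^(−k₂τ)).
e^(−k₁τ) = e^(−0.106×25.3) = e^(−2.682) = 0.06844; e^(−k₂τ) = e^(−3.264) = 0.03825.
C_R = 0.106×0.557/(0.129−0.106) × (0.06844−0.03825) = 2.567×0.03019 = 0.07751 mol/dm³.
Y_R = C_R/C_{A0} = 0.07751/0.557 = 0.139.

0.139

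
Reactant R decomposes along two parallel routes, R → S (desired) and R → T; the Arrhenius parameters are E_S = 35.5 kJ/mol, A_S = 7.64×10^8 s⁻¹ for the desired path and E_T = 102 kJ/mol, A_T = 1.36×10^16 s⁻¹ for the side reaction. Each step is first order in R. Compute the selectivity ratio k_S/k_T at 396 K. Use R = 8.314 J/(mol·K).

33.2

k_S/k_T = (A_S/A_T)·exp[−(E_S−E_T)/(RT)] = (A_S/A_T)·exp[(E_T−E_S)/(RT)].
(E_T−E_S)/(RT) = (102−35.5)×10³/(8.314×396) = 66500/3292 = 20.20.
k_S/k_T = (7.64×10^8/1.36×10^16)·exp(20.20) = 5.618×10^-8 × 5.916×10^8 = 33.2.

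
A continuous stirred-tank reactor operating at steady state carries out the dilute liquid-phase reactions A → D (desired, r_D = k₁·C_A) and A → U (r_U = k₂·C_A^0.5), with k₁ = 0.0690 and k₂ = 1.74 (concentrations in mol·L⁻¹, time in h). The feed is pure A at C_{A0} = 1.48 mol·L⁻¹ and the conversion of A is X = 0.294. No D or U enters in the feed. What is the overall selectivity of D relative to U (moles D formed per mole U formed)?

0.0405

Exit C_A = C_{A0}(1−X) = 1.48×0.706 = 1.045 mol·L⁻¹.
In a CSTR the entire volume is at exit conditions, so r_D = 0.0690×1.045 = 0.07210 and r_U = 1.74×1.045^0.5 = 1.779.
Overall selectivity = C_D/C_U = r_Dτ/(r_Uτ) = r_D/r_U = 0.0405.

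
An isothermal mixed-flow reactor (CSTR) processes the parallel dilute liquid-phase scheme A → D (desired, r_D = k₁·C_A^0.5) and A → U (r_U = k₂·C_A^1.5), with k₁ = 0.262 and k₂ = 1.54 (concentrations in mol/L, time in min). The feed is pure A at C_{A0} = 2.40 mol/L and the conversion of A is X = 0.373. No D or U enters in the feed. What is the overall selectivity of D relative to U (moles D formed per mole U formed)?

0.113

Exit C_A = C_{A0}(1−X) = 2.40×0.627 = 1.505 mol/L.
Rates in a CSTR are evaluated at the outlet concentration: r_D = 0.262×1.505^0.5 = 0.3214, r_U = 1.54×1.505^1.5 = 2.843.
Overall selectivity = C_D/C_U = r_Dτ/(r_Uτ) = r_D/r_U = 0.113.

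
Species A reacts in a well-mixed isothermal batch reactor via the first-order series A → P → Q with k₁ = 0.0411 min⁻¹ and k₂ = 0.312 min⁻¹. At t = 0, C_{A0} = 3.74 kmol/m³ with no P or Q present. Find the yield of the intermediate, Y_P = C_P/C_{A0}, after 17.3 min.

For first-order series with pure A initially, C_P(t) = k₁C_{A0}/(k₂−k₁)·(e^(−k₁t) − e^(−k₂t)).
e^(−k₁t) = e^(−0.0411×17.3) = e^(−0.7110) = 0.4911; e^(−k₂t) = e^(−5.398) = 0.004527.
C_P = 0.0411×3.74/(0.312−0.0411) × (0.4911−0.004527) = 0.5674×0.4866 = 0.2761 kmol/m³.
Y_P = C_P/C_{A0} = 0.2761/3.74 = 0.0738.

0.0738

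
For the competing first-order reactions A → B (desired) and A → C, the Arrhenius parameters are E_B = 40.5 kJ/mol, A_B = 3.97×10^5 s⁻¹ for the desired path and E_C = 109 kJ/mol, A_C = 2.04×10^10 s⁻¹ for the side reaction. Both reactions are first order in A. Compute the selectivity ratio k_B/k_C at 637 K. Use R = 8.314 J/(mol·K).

With equal orders, S_{B/C} = k_B/k_C = (A_B/A_C)·exp[(E_C−E_B)/(RT)].
(E_C−E_B)/(RT) = (109−40.5)×10³/(8.314×637) = 68500/5296 = 12.93.
k_B/k_C = (3.97×10^5/2.04×10^10)·exp(12.93) = 1.946×10^-5 × 4.143×10^5 = 8.06.
Since E_B < E_C, lowering the temperature improves selectivity toward B.

8.06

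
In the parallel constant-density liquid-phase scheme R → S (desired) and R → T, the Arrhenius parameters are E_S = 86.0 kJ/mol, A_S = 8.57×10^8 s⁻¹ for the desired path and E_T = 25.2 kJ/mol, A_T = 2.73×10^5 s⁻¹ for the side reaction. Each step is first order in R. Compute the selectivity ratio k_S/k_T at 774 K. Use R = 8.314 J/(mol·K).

With equal orders, S_{S/T} = k_S/k_T = (A_S/A_T)·exp[(E_T−E_S)/(RT)].
(E_T−E_S)/(RT) = (25.2−86.0)×10³/(8.314×774) = -60800/6435 = -9.448.
k_S/k_T = (8.57×10^8/2.73×10^5)·exp(-9.448) = 3139 × 7.883×10^-5 = 0.247.
Since E_S > E_T, raising the temperature improves selectivity toward S.

0.247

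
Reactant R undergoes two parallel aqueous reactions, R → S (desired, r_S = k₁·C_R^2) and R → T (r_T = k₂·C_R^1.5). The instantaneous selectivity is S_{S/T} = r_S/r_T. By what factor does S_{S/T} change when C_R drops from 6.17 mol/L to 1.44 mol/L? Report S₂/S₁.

S_{S/T} = (k₁/k₂)·C_R^0.5, so S₂/S₁ = (C_{R,2}/C_{R,1})^0.5.
= (1.44/6.17)^0.5 = (0.2334)^0.5 = 0.483.
Selectivity toward S falls as C_R falls — high-concentration operation is favoured.

0.483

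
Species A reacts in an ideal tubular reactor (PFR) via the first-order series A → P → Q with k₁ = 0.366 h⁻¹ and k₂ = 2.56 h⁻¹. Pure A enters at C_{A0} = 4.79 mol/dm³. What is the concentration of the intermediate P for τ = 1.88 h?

0.395 mol/dm³

The intermediate concentration in a first-order A→B→C sequence is C_P = k₁C_{A0}(e^(−k₁τ) − e^(−k₂τ))/(k₂−k₁).
e^(−k₁τ) = e^(−0.366×1.88) = e^(−0.6881) = 0.5025; e^(−k₂τ) = e^(−4.813) = 0.008125.
C_P = 0.366×4.79/(2.56−0.366) × (0.5025−0.008125) = 0.7991×0.4944 = 0.3951 mol/dm³.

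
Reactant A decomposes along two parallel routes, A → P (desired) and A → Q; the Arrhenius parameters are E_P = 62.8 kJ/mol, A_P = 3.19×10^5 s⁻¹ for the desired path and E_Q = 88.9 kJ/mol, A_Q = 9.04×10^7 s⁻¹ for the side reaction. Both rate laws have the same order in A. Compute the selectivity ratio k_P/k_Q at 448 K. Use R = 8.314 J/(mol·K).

3.90

k_P/k_Q = (A_P/A_Q)·exp[−(E_P−E_Q)/(RT)] = (A_P/A_Q)·exp[(E_Q−E_P)/(RT)].
(E_Q−E_P)/(RT) = (88.9−62.8)×10³/(8.314×448) = 26100/3725 = 7.007.
k_P/k_Q = (3.19×10^5/9.04×10^7)·exp(7.007) = 0.003529 × 1105 = 3.90.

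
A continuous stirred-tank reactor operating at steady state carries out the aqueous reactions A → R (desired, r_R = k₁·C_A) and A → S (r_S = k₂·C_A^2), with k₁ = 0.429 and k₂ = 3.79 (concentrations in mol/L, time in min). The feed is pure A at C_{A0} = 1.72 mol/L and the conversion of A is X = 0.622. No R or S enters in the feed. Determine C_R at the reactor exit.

0.159 mol/L

Exit C_A = C_{A0}(1−X) = 1.72×0.378 = 0.6502 mol/L.
A CSTR operates uniformly at the exit composition, giving r_R = 0.2789 and r_S = 1.602 (each k·C_A^n at C_A = 0.6502).
Fraction of consumed A going to R: r_R/(r_R+r_S) = 0.1483.
C_R = 0.1483·C_{A0}·X = 0.1483×1.72×0.622 = 0.159 mol/L.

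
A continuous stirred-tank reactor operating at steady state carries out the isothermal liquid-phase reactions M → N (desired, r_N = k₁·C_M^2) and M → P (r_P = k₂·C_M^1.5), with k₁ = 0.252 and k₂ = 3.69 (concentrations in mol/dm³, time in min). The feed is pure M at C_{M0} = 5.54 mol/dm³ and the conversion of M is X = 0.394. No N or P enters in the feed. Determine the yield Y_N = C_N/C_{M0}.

Exit C_M = C_{M0}(1−X) = 5.54×0.606 = 3.357 mol/dm³.
A CSTR operates uniformly at the exit composition, giving r_N = 2.840 and r_P = 22.70 (each k·C_M^n at C_M = 3.357).
Fraction of consumed M going to N: r_N/(r_N+r_P) = 0.1112.
C_N = 0.1112·C_{M0}·X = 0.1112×5.54×0.394 = 0.243 mol/dm³; Y_N = C_N/C_{M0} = 0.0438.

0.0438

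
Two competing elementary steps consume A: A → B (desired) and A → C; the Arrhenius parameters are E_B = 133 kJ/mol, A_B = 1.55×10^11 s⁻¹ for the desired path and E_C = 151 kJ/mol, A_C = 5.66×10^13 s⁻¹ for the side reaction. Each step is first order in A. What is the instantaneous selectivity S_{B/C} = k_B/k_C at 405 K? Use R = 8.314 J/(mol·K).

0.574

Since both paths have the same order in A, the concentration cancels and S_{B/C} = k_B/k_C = (A_B/A_C)·exp[(E_C−E_B)/(RT)].
(E_C−E_B)/(RT) = (151−133)×10³/(8.314×405) = 18000/3367 = 5.346.
k_B/k_C = (1.55×10^11/5.66×10^13)·exp(5.346) = 0.002739 × 209.7 = 0.574.
Since E_B < E_C, lowering the temperature improves selectivity toward B.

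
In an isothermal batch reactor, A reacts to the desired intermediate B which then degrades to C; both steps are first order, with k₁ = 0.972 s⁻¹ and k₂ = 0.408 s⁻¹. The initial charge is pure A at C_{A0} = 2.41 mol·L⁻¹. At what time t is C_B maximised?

Setting dC_B/dt = 0 gives t_opt = ln(k₂/k₁)/(k₂−k₁).
= ln(0.408/0.972)/(0.408−0.972) = ln(0.4198)/-0.5640 = -0.8681/-0.5640 = 1.54 s.

1.54 s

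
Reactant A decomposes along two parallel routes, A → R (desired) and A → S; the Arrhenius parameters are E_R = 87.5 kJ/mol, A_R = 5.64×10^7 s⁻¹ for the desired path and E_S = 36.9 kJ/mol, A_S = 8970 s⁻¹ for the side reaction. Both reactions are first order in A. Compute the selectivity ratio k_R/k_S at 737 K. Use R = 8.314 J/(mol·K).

1.63

k_R/k_S = (A_R/A_S)·exp[−(E_R−E_S)/(RT)] = (A_R/A_S)·exp[(E_S−E_R)/(RT)].
(E_S−E_R)/(RT) = (36.9−87.5)×10³/(8.314×737) = -50600/6127 = -8.258.
k_R/k_S = (5.64×10^7/8970)·exp(-8.258) = 6288 × 2.592×10^-4 = 1.63.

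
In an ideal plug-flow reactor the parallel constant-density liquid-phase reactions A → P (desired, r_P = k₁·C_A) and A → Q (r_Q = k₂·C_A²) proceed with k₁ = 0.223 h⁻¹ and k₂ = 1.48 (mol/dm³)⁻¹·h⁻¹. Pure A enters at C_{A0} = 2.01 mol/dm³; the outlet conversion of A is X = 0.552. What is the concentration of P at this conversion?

C_A = C_{A0}(1−X) = 0.9005 mol/dm³.
Along a PFR/batch, dC_P/dC_A = −r_P/(r_P+r_Q) = −k₁/(k₁+k₂·C_A).
Integrating from C_{A0} to C_A: C_P = (0.223/1.48)·ln[(0.223+1.48·2.01)/(0.223+1.48·0.900)] = 0.1507·ln(3.198/1.556) = 0.1086 mol/dm³.

0.109 mol/dm³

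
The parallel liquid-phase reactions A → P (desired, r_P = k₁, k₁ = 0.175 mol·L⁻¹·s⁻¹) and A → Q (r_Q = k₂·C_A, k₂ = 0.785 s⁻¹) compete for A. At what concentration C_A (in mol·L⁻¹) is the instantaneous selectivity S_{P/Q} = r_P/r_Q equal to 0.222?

S_{P/Q} = (k₁/k₂)·C_A⁻¹ ⇒ C_A = (S·k₂/k₁)^(-1).
= (0.222×0.785/0.175)^(-1) = (0.9958)^(-1) = 1.00 mol·L⁻¹.

1.00 mol·L⁻¹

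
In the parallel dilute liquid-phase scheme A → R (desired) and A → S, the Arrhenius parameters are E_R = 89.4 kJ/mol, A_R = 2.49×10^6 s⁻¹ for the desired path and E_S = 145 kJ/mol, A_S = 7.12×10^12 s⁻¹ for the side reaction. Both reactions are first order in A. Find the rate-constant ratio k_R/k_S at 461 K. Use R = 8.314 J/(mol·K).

0.698

k_R/k_S = (A_R/A_S)·exp[−(E_R−E_S)/(RT)] = (A_R/A_S)·exp[(E_S−E_R)/(RT)].
(E_S−E_R)/(RT) = (145−89.4)×10³/(8.314×461) = 55600/3833 = 14.51.
k_R/k_S = (2.49×10^6/7.12×10^12)·exp(14.51) = 3.497×10^-7 × 1.996×10^6 = 0.698.
Since E_R < E_S, lowering the temperature improves selectivity toward R.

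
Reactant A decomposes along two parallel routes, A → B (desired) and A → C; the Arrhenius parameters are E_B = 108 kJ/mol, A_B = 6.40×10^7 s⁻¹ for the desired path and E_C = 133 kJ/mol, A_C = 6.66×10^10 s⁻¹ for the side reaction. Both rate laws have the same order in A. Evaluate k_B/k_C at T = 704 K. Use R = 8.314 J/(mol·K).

With equal orders, S_{B/C} = k_B/k_C = (A_B/A_C)·exp[(E_C−E_B)/(RT)].
(E_C−E_B)/(RT) = (133−108)×10³/(8.314×704) = 25000/5853 = 4.271.
k_B/k_C = (6.40×10^7/6.66×10^10)·exp(4.271) = 9.610×10^-4 × 71.61 = 0.0688.

0.0688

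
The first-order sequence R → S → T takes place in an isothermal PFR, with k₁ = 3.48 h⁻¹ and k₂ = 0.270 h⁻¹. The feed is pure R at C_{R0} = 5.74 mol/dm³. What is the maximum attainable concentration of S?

4.63 mol/dm³

For a first-order series the maximum intermediate yield is C_{S,max}/C_{R0} = (k₁/k₂)^[k₂/(k₂−k₁)].
= (3.48/0.270)^(0.270/(0.270−3.48)) = (12.89)^(-0.08411) = 0.8065.
C_{S,max} = 0.8065×5.74 = 4.63 mol/dm³.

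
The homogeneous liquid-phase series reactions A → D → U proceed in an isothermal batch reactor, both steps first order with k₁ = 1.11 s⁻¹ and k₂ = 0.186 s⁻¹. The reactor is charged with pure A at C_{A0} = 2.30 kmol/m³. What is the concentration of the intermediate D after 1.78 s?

For first-order series with pure A initially, C_D(t) = k₁C_{A0}/(k₂−k₁)·(e^(−k₁t) − e^(−k₂t)).
e^(−k₁t) = e^(−1.11×1.78) = e^(−1.976) = 0.1387; e^(−k₂t) = e^(−0.3311) = 0.7181.
C_D = 1.11×2.30/(0.186−1.11) × (0.1387−0.7181) = (-2.763)×(-0.5795) = 1.601 kmol/m³.

1.60 kmol/m³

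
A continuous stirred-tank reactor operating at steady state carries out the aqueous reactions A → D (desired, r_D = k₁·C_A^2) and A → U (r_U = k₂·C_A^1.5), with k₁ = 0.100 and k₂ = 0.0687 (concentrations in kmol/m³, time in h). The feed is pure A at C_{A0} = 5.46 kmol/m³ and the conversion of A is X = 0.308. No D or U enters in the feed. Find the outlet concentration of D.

Exit C_A = C_{A0}(1−X) = 5.46×0.692 = 3.778 kmol/m³.
A CSTR operates uniformly at the exit composition, giving r_D = 1.428 and r_U = 0.5046 (each k·C_A^n at C_A = 3.778).
Fraction of consumed A going to D: r_D/(r_D+r_U) = 0.7389.
C_D = 0.7389·C_{A0}·X = 0.7389×5.46×0.308 = 1.24 kmol/m³.

1.24 kmol/m³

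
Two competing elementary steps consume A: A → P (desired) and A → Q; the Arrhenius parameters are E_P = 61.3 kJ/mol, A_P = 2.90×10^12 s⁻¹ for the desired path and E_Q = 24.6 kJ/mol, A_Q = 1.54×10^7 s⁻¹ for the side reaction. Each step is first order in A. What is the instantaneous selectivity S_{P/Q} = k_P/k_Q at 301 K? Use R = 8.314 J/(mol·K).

k_P/k_Q = (A_P/A_Q)·exp[−(E_P−E_Q)/(RT)] = (A_P/A_Q)·exp[(E_Q−E_P)/(RT)].
(E_Q−E_P)/(RT) = (24.6−61.3)×10³/(8.314×301) = -36700/2503 = -14.67.
k_P/k_Q = (2.90×10^12/1.54×10^7)·exp(-14.67) = 1.883×10^5 × 4.275×10^-7 = 0.0805.
Since E_P > E_Q, raising the temperature improves selectivity toward P.

0.0805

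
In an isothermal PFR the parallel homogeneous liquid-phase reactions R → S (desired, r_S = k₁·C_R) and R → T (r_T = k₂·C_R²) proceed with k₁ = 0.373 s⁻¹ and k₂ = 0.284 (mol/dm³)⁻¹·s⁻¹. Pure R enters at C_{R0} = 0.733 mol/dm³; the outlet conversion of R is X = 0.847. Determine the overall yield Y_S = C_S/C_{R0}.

C_R = C_{R0}(1−X) = 0.1121 mol/dm³.
Along a PFR/batch, dC_S/dC_R = −r_S/(r_S+r_T) = −k₁/(k₁+k₂·C_R).
Integrating from C_{R0} to C_R: C_S = (0.373/0.284)·ln[(0.373+0.284·0.733)/(0.373+0.284·0.112)] = 1.313·ln(0.5812/0.4049) = 0.4748 mol/dm³.
Y_S = C_S/C_{R0} = 0.4748/0.733 = 0.648.

0.648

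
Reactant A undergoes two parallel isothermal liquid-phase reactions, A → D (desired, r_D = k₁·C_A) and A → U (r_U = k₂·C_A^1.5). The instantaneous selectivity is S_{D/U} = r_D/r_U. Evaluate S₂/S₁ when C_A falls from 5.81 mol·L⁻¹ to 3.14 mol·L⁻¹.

1.36

S_{D/U} = (k₁/k₂)·C_A^-0.5, so S₂/S₁ = (C_{A,2}/C_{A,1})^-0.5.
= (3.14/5.81)^(-0.5) = (0.5404)^(-0.5) = 1.36.
Selectivity toward D rises as C_A falls — low-concentration operation is favoured.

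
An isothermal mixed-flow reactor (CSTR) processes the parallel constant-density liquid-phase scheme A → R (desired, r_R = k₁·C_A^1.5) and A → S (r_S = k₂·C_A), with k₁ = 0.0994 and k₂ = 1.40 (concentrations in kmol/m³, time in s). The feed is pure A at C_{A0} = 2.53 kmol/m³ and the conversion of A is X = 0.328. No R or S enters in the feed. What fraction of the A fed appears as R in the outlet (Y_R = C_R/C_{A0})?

Exit C_A = C_{A0}(1−X) = 2.53×0.672 = 1.700 kmol/m³.
Rates in a CSTR are evaluated at the outlet concentration: r_R = 0.0994×1.700^1.5 = 0.2204, r_S = 1.40×1.700 = 2.380.
Fraction of consumed A going to R: r_R/(r_R+r_S) = 0.08473.
C_R = 0.08473·C_{A0}·X = 0.08473×2.53×0.328 = 0.0703 kmol/m³; Y_R = C_R/C_{A0} = 0.0278.

0.0278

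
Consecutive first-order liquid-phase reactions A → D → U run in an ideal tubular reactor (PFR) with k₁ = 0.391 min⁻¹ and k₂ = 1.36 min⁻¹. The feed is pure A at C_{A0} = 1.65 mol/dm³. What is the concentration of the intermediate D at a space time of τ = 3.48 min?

The intermediate concentration in a first-order A→B→C sequence is C_D = k₁C_{A0}(e^(−k₁τ) − e^(−k₂τ))/(k₂−k₁).
e^(−k₁τ) = e^(−0.391×3.48) = e^(−1.361) = 0.2565; e^(−k₂τ) = e^(−4.733) = 0.008802.
C_D = 0.391×1.65/(1.36−0.391) × (0.2565−0.008802) = 0.6658×0.2477 = 0.1649 mol/dm³.

0.165 mol/dm³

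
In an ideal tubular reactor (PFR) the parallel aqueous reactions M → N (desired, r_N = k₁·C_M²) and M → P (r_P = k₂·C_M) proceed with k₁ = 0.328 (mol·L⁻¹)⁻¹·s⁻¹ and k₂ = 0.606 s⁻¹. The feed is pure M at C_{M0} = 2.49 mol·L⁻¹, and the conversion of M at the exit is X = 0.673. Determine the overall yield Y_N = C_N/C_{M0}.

C_M = C_{M0}(1−X) = 0.8142 mol·L⁻¹.
Along a PFR/batch, dC_P/dC_M = −r_P/(r_N+r_P) = −k₂/(k₂+k₁·C_M).
Integrating from C_{M0} to C_M: C_P = (0.606/0.328)·ln[(0.606+0.328·2.49)/(0.606+0.328·0.814)] = 1.848·ln(1.423/0.8731) = 0.9022 mol·L⁻¹.
Then C_N = (C_{M0}−C_M) − C_P = 1.676 − 0.9022 = 0.7736 mol·L⁻¹.
Y_N = C_N/C_{M0} = 0.7736/2.49 = 0.311.

0.311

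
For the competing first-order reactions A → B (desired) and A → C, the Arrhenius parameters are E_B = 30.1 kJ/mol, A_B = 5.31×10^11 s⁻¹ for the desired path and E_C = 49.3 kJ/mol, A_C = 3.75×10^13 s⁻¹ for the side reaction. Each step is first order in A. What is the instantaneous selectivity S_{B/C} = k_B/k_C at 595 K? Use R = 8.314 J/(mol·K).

0.687

k_B/k_C = (A_B/A_C)·exp[−(E_B−E_C)/(RT)] = (A_B/A_C)·exp[(E_C−E_B)/(RT)].
(E_C−E_B)/(RT) = (49.3−30.1)×10³/(8.314×595) = 19200/4947 = 3.881.
k_B/k_C = (5.31×10^11/3.75×10^13)·exp(3.881) = 0.01416 × 48.49 = 0.687.
Since E_B < E_C, lowering the temperature improves selectivity toward B.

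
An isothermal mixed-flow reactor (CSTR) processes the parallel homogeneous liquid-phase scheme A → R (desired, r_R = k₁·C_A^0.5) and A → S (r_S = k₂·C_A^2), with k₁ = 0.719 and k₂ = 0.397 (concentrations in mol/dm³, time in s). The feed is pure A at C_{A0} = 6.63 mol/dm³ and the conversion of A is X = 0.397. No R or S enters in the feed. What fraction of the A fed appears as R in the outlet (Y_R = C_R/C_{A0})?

0.0733

Exit C_A = C_{A0}(1−X) = 6.63×0.603 = 3.998 mol/dm³.
Rates in a CSTR are evaluated at the outlet concentration: r_R = 0.719×3.998^0.5 = 1.438, r_S = 0.397×3.998^2 = 6.345.
Fraction of consumed A going to R: r_R/(r_R+r_S) = 0.1847.
C_R = 0.1847·C_{A0}·X = 0.1847×6.63×0.397 = 0.486 mol/dm³; Y_R = C_R/C_{A0} = 0.0733.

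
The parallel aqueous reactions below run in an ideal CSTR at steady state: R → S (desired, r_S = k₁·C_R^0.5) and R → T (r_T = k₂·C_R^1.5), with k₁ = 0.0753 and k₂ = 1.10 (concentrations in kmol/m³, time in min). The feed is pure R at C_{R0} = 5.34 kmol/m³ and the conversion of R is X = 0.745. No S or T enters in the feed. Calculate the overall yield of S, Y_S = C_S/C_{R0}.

Exit C_R = C_{R0}(1−X) = 5.34×0.255 = 1.362 kmol/m³.
In a CSTR the entire volume is at exit conditions, so r_S = 0.0753×1.362^0.5 = 0.08787 and r_T = 1.10×1.362^1.5 = 1.748.
Fraction of consumed R going to S: r_S/(r_S+r_T) = 0.04787.
C_S = 0.04787·C_{R0}·X = 0.04787×5.34×0.745 = 0.190 kmol/m³; Y_S = C_S/C_{R0} = 0.0357.

0.0357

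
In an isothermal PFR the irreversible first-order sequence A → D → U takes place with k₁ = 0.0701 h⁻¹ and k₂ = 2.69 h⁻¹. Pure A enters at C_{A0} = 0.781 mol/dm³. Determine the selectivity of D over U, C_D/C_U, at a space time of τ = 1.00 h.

0.519

Solving the coupled first-order balances gives C_D(τ) = [k₁/(k₂−k₁)]·C_{A0}·(e^(−k₁τ) − e^(−k₂τ)).
e^(−k₁τ) = e^(−0.0701×1.00) = e^(−0.07010) = 0.9323; e^(−k₂τ) = e^(−2.690) = 0.06788.
C_D = 0.0701×0.781/(2.69−0.0701) × (0.9323−0.06788) = 0.02090×0.8644 = 0.01806 mol/dm³.
C_A = C_{A0}e^(−k₁τ) = 0.7281 mol/dm³, so C_U = C_{A0}−C_A−C_D = 0.03481 mol/dm³; C_D/C_U = 0.519.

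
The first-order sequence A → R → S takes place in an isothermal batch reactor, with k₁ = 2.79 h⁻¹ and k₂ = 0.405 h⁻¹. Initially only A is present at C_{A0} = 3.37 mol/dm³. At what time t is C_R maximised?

0.809 h

Setting dC_R/dt = 0 gives t_opt = ln(k₂/k₁)/(k₂−k₁).
= ln(0.405/2.79)/(0.405−2.79) = ln(0.1452)/-2.385 = -1.930/-2.385 = 0.809 h.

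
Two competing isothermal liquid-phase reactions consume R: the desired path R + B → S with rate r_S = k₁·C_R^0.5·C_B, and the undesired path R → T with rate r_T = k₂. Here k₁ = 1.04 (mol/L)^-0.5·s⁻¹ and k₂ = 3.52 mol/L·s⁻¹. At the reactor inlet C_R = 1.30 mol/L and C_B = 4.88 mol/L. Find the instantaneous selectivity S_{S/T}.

S_{S/T} = r_S/r_T = (k₁·C_R^0.5·C_B)/(k₂) = (k₁/k₂)·C_R^0.5·C_B.
= (1.04×1.300^0.5×4.880) / (3.52) = 5.787/3.520 = 1.64.
Since the desired path is higher order in R, keeping C_R high (PFR or concentrated feed) favours S.

1.64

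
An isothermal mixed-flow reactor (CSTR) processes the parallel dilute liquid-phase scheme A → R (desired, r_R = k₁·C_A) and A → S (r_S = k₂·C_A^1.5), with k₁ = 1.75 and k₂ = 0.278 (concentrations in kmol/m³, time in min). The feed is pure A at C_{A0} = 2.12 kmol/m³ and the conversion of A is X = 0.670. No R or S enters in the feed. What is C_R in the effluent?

Exit C_A = C_{A0}(1−X) = 2.12×0.330 = 0.6996 kmol/m³.
A CSTR operates uniformly at the exit composition, giving r_R = 1.224 and r_S = 0.1627 (each k·C_A^n at C_A = 0.6996).
Fraction of consumed A going to R: r_R/(r_R+r_S) = 0.8827.
C_R = 0.8827·C_{A0}·X = 0.8827×2.12×0.670 = 1.25 kmol/m³.

1.25 kmol/m³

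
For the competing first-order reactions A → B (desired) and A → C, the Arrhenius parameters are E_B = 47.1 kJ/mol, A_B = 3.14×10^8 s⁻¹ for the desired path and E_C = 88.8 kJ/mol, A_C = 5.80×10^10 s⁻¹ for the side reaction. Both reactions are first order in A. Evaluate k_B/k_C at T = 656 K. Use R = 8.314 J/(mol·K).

11.3

Since both paths have the same order in A, the concentration cancels and S_{B/C} = k_B/k_C = (A_B/A_C)·exp[(E_C−E_B)/(RT)].
(E_C−E_B)/(RT) = (88.8−47.1)×10³/(8.314×656) = 41700/5454 = 7.646.
k_B/k_C = (3.14×10^8/5.80×10^10)·exp(7.646) = 0.005414 × 2092 = 11.3.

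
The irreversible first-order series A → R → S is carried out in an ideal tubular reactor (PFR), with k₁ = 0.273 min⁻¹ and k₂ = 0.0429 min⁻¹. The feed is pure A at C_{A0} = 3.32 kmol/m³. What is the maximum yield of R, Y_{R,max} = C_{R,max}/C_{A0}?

At the optimum, C_{R,max}/C_{A0} = (k₁/k₂)^[k₂/(k₂−k₁)].
= (0.273/0.0429)^(0.0429/(0.0429−0.273)) = (6.364)^(-0.1864) = 0.7082.

0.708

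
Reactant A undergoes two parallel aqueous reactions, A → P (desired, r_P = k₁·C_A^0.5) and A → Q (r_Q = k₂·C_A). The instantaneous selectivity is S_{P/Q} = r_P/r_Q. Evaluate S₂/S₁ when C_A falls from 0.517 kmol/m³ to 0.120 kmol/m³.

S_{P/Q} = (k₁/k₂)·C_A^-0.5, so S₂/S₁ = (C_{A,2}/C_{A,1})^-0.5.
= (0.120/0.517)^(-0.5) = (0.2321)^(-0.5) = 2.08.

2.08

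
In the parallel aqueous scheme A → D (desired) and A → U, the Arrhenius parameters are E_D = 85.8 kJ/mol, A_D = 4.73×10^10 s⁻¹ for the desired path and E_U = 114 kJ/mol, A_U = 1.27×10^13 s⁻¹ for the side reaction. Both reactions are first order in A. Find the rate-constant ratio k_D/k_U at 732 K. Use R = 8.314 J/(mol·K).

0.383

With equal orders, S_{D/U} = k_D/k_U = (A_D/A_U)·exp[(E_U−E_D)/(RT)].
(E_U−E_D)/(RT) = (114−85.8)×10³/(8.314×732) = 28200/6086 = 4.634.
k_D/k_U = (4.73×10^10/1.27×10^13)·exp(4.634) = 0.003724 × 102.9 = 0.383.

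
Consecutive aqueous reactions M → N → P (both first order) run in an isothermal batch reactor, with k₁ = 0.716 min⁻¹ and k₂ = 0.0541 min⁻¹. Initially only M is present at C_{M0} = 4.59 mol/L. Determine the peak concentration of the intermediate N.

3.72 mol/L

Evaluating C_N at t_opt = ln(k₂/k₁)/(k₂−k₁) gives C_{N,max}/C_{M0} = (k₁/k₂)^[k₂/(k₂−k₁)].
= (0.716/0.0541)^(0.0541/(0.0541−0.716)) = (13.23)^(-0.08173) = 0.8097.
C_{N,max} = 0.8097×4.59 = 3.72 mol/L.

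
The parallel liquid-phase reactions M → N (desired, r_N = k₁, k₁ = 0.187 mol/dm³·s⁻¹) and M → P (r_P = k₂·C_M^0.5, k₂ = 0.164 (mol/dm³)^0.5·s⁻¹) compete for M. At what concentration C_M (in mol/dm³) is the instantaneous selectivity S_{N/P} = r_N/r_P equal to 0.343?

11.1 mol/dm³

S_{N/P} = (k₁/k₂)·C_M^-0.5 ⇒ C_M = (S·k₂/k₁)^(-2).
= (0.343×0.164/0.187)^(-2) = (0.3008)^(-2) = 11.1 mol/dm³.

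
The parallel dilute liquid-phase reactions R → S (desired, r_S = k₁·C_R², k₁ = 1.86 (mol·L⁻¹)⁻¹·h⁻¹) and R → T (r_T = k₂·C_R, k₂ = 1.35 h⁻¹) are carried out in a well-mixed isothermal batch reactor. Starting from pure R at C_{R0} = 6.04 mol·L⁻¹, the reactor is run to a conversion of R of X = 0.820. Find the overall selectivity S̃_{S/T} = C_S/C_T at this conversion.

4.18

C_R = C_{R0}(1−X) = 1.087 mol·L⁻¹.
Along a PFR/batch, dC_T/dC_R = −r_T/(r_S+r_T) = −k₂/(k₂+k₁·C_R).
Integrating from C_{R0} to C_R: C_T = (1.35/1.86)·ln[(1.35+1.86·6.04)/(1.35+1.86·1.09)] = 0.7258·ln(12.58/3.372) = 0.9558 mol·L⁻¹.
Then C_S = (C_{R0}−C_R) − C_T = 4.953 − 0.9558 = 3.997 mol·L⁻¹.
S̃_{S/T} = C_S/C_T = 3.997/0.9558 = 4.18.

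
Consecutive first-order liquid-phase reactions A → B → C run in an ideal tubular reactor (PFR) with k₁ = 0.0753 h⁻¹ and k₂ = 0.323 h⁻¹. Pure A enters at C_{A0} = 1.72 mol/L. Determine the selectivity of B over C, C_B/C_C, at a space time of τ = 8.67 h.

The intermediate concentration in a first-order A→B→C sequence is C_B = k₁C_{A0}(e^(−k₁τ) − e^(−k₂τ))/(k₂−k₁).
e^(−k₁τ) = e^(−0.0753×8.67) = e^(−0.6529) = 0.5206; e^(−k₂τ) = e^(−2.800) = 0.06079.
C_B = 0.0753×1.72/(0.323−0.0753) × (0.5206−0.06079) = 0.5229×0.4598 = 0.2404 mol/L.
C_A = C_{A0}e^(−k₁τ) = 0.8954 mol/L, so C_C = C_{A0}−C_A−C_B = 0.5842 mol/L; C_B/C_C = 0.411.

0.411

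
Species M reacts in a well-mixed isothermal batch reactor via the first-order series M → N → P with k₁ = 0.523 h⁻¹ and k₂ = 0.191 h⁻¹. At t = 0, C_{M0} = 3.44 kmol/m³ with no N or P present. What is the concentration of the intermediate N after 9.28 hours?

Solving the coupled first-order balances gives C_N(t) = [k₁/(k₂−k₁)]·C_{M0}·(e^(−k₁t) − e^(−k₂t)).
e^(−k₁t) = e^(−0.523×9.28) = e^(−4.853) = 0.007801; e^(−k₂t) = e^(−1.772) = 0.1699.
C_N = 0.523×3.44/(0.191−0.523) × (0.007801−0.1699) = (-5.419)×(-0.1621) = 0.8785 kmol/m³.

0.878 kmol/m³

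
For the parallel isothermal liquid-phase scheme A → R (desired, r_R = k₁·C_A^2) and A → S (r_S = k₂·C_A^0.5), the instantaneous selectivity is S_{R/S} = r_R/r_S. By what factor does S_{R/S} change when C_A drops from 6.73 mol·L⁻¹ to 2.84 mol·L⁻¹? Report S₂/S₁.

0.274

S_{R/S} = (k₁/k₂)·C_A^1.5, so S₂/S₁ = (C_{A,2}/C_{A,1})^1.5.
= (2.84/6.73)^1.5 = (0.4220)^1.5 = 0.274.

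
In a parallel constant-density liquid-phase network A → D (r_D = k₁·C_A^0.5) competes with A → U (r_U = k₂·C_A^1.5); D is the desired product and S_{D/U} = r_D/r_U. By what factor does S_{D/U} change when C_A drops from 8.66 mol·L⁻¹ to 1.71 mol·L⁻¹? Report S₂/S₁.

5.06

S_{D/U} = (k₁/k₂)·C_A⁻¹, so S₂/S₁ = (C_{A,2}/C_{A,1})⁻¹.
= 8.66/1.71 = 5.06.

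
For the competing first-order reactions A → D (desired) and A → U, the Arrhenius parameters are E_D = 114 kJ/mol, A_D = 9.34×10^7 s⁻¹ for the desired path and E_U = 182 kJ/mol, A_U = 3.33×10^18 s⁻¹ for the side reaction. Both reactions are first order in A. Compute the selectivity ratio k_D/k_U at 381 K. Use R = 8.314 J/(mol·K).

0.0590

With equal orders, S_{D/U} = k_D/k_U = (A_D/A_U)·exp[(E_U−E_D)/(RT)].
(E_U−E_D)/(RT) = (182−114)×10³/(8.314×381) = 68000/3168 = 21.47.
k_D/k_U = (9.34×10^7/3.33×10^18)·exp(21.47) = 2.805×10^-11 × 2.104×10^9 = 0.0590.
Since E_D < E_U, lowering the temperature improves selectivity toward D.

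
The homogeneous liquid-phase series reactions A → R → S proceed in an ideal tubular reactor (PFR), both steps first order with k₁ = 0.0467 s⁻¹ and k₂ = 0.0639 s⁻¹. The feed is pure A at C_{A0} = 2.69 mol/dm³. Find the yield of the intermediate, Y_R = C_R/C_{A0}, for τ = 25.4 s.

0.293

For first-order series with pure A initially, C_R(τ) = k₁C_{A0}/(k₂−k₁)·(e^(−k₁τ) − e^(−k₂τ)).
e^(−k₁τ) = e^(−0.0467×25.4) = e^(−1.186) = 0.3054; e^(−k₂τ) = e^(−1.623) = 0.1973.
C_R = 0.0467×2.69/(0.0639−0.0467) × (0.3054−0.1973) = 7.304×0.1081 = 0.7895 mol/dm³.
Y_R = C_R/C_{A0} = 0.7895/2.69 = 0.293.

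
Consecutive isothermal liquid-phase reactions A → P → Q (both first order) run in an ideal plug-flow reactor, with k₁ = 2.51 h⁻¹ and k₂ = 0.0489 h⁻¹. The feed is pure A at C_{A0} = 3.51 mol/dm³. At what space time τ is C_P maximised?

1.60 h

The intermediate peaks when r₁ = r₂, i.e. k₁e^(−k₁τ) = k₂e^(−k₂τ), giving τ_opt = ln(k₂/k₁)/(k₂−k₁).
= ln(0.0489/2.51)/(0.0489−2.51) = ln(0.01948)/-2.461 = -3.938/-2.461 = 1.60 h.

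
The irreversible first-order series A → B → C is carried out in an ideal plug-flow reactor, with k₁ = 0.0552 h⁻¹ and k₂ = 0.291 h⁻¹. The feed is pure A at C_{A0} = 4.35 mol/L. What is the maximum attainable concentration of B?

0.559 mol/L

Evaluating C_B at τ_opt = ln(k₂/k₁)/(k₂−k₁) gives C_{B,max}/C_{A0} = (k₁/k₂)^[k₂/(k₂−k₁)].
= (0.0552/0.291)^(0.291/(0.291−0.0552)) = (0.1897)^(1.234) = 0.1285.
C_{B,max} = 0.1285×4.35 = 0.559 mol/L.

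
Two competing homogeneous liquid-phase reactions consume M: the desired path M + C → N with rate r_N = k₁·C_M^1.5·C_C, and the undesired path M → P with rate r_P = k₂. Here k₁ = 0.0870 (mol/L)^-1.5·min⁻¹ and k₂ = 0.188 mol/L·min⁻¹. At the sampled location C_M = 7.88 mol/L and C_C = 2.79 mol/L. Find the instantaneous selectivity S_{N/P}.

28.6

S_{N/P} = r_N/r_P = (k₁·C_M^1.5·C_C)/(k₂) = (k₁/k₂)·C_M^1.5·C_C.
= (0.0870×7.880^1.5×2.790) / (0.188) = 5.369/0.1880 = 28.6.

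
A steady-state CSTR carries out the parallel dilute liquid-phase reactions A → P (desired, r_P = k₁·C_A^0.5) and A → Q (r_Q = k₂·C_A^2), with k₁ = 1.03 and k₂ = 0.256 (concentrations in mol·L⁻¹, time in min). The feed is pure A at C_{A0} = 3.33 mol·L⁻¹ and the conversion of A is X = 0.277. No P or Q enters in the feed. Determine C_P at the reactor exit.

0.478 mol·L⁻¹

Exit C_A = C_{A0}(1−X) = 3.33×0.723 = 2.408 mol·L⁻¹.
A CSTR operates uniformly at the exit composition, giving r_P = 1.598 and r_Q = 1.484 (each k·C_A^n at C_A = 2.408).
Fraction of consumed A going to P: r_P/(r_P+r_Q) = 0.5185.
C_P = 0.5185·C_{A0}·X = 0.5185×3.33×0.277 = 0.478 mol·L⁻¹.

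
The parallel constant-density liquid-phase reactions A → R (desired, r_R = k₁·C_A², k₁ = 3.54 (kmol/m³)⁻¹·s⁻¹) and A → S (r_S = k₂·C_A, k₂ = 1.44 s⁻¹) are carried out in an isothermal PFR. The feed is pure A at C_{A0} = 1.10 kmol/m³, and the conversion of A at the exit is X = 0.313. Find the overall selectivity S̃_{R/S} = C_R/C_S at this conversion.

C_A = C_{A0}(1−X) = 0.7557 kmol/m³.
Along a PFR/batch, dC_S/dC_A = −r_S/(r_R+r_S) = −k₂/(k₂+k₁·C_A).
Integrating from C_{A0} to C_A: C_S = (1.44/3.54)·ln[(1.44+3.54·1.10)/(1.44+3.54·0.756)] = 0.4068·ln(5.334/4.115) = 0.1055 kmol/m³.
Then C_R = (C_{A0}−C_A) − C_S = 0.3443 − 0.1055 = 0.2388 kmol/m³.
S̃_{R/S} = C_R/C_S = 0.2388/0.1055 = 2.26.

2.26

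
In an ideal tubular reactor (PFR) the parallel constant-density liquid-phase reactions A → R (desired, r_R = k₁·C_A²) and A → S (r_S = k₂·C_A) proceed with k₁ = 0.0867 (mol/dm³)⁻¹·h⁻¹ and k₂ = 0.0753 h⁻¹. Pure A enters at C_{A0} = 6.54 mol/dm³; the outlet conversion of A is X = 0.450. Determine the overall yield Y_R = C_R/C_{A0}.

C_A = C_{A0}(1−X) = 3.597 mol/dm³.
Along a PFR/batch, dC_S/dC_A = −r_S/(r_R+r_S) = −k₂/(k₂+k₁·C_A).
Integrating from C_{A0} to C_A: C_S = (0.0753/0.0867)·ln[(0.0753+0.0867·6.54)/(0.0753+0.0867·3.60)] = 0.8685·ln(0.6423/0.3872) = 0.4397 mol/dm³.
Then C_R = (C_{A0}−C_A) − C_S = 2.943 − 0.4397 = 2.503 mol/dm³.
Y_R = C_R/C_{A0} = 2.503/6.54 = 0.383.

0.383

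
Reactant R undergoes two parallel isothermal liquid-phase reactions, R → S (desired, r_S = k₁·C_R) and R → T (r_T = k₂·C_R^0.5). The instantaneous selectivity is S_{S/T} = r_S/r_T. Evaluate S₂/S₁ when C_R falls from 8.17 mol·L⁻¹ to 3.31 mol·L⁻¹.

S_{S/T} = (k₁/k₂)·C_R^0.5, so S₂/S₁ = (C_{R,2}/C_{R,1})^0.5.
= (3.31/8.17)^0.5 = (0.4051)^0.5 = 0.637.

0.637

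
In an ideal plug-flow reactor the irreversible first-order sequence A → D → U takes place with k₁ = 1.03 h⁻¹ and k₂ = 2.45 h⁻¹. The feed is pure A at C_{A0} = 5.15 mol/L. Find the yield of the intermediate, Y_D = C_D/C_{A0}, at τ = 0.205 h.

The intermediate concentration in a first-order A→B→C sequence is C_D = k₁C_{A0}(e^(−k₁τ) − e^(−k₂τ))/(k₂−k₁).
e^(−k₁τ) = e^(−1.03×0.205) = e^(−0.2112) = 0.8097; e^(−k₂τ) = e^(−0.5022) = 0.6052.
C_D = 1.03×5.15/(2.45−1.03) × (0.8097−0.6052) = 3.736×0.2045 = 0.7639 mol/L.
Y_D = C_D/C_{A0} = 0.7639/5.15 = 0.148.

0.148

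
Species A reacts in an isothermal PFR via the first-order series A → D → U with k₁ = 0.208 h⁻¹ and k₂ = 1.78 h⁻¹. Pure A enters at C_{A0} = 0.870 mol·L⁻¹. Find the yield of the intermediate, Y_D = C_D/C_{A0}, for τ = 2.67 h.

0.0748

For first-order series with pure A initially, C_D(τ) = k₁C_{A0}/(k₂−k₁)·(e^(−k₁τ) − e^(−k₂τ)).
e^(−k₁τ) = e^(−0.208×2.67) = e^(−0.5554) = 0.5739; e^(−k₂τ) = e^(−4.753) = 0.008629.
C_D = 0.208×0.870/(1.78−0.208) × (0.5739−0.008629) = 0.1151×0.5652 = 0.06507 mol·L⁻¹.
Y_D = C_D/C_{A0} = 0.06507/0.870 = 0.0748.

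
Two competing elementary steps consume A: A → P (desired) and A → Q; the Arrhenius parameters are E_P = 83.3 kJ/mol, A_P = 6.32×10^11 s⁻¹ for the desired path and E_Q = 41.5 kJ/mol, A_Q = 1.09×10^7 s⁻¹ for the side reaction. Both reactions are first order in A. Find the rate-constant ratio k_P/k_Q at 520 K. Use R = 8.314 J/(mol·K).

3.67

Since both paths have the same order in A, the concentration cancels and S_{P/Q} = k_P/k_Q = (A_P/A_Q)·exp[(E_Q−E_P)/(RT)].
(E_Q−E_P)/(RT) = (41.5−83.3)×10³/(8.314×520) = -41800/4323 = -9.669.
k_P/k_Q = (6.32×10^11/1.09×10^7)·exp(-9.669) = 57982 × 6.324×10^-5 = 3.67.
Since E_P > E_Q, raising the temperature improves selectivity toward P.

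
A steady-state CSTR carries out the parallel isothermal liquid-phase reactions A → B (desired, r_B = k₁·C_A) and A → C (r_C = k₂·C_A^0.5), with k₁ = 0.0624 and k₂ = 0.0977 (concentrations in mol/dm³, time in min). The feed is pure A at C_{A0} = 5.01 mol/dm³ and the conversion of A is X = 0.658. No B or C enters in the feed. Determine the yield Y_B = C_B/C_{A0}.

0.300

Exit C_A = C_{A0}(1−X) = 5.01×0.342 = 1.713 mol/dm³.
In a CSTR the entire volume is at exit conditions, so r_B = 0.0624×1.713 = 0.1069 and r_C = 0.0977×1.713^0.5 = 0.1279.
Fraction of consumed A going to B: r_B/(r_B+r_C) = 0.4553.
C_B = 0.4553·C_{A0}·X = 0.4553×5.01×0.658 = 1.50 mol/dm³; Y_B = C_B/C_{A0} = 0.300.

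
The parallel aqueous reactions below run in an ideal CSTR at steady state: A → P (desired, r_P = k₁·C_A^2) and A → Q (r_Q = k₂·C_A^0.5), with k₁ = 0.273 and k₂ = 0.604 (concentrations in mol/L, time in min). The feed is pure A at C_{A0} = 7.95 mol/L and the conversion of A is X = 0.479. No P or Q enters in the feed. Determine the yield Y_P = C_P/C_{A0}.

Exit C_A = C_{A0}(1−X) = 7.95×0.521 = 4.142 mol/L.
Rates in a CSTR are evaluated at the outlet concentration: r_P = 0.273×4.142^2 = 4.684, r_Q = 0.604×4.142^0.5 = 1.229.
Fraction of consumed A going to P: r_P/(r_P+r_Q) = 0.7921.
C_P = 0.7921·C_{A0}·X = 0.7921×7.95×0.479 = 3.02 mol/L; Y_P = C_P/C_{A0} = 0.379.

0.379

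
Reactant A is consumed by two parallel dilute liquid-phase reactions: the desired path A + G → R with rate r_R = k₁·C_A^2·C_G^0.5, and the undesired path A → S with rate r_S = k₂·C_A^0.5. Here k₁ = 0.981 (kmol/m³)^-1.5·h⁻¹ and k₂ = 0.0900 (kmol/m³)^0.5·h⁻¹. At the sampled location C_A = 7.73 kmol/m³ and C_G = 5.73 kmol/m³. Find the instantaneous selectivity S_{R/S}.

561

S_{R/S} = r_R/r_S = (k₁·C_A^2·C_G^0.5)/(k₂·C_A^0.5) = (k₁/k₂)·C_A^1.5·C_G^0.5.
= (0.981×7.730^2×5.730^0.5) / (0.0900×7.730^0.5) = 140.3/0.2502 = 561.
Since the desired path is higher order in A, keeping C_A high (PFR or concentrated feed) favours R.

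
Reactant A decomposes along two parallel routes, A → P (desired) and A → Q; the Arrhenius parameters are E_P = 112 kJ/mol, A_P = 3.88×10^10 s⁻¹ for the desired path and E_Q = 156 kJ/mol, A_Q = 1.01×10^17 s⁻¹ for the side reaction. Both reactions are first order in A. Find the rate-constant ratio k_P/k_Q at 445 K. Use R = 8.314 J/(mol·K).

Since both paths have the same order in A, the concentration cancels and S_{P/Q} = k_P/k_Q = (A_P/A_Q)·exp[(E_Q−E_P)/(RT)].
(E_Q−E_P)/(RT) = (156−112)×10³/(8.314×445) = 44000/3700 = 11.89.
k_P/k_Q = (3.88×10^10/1.01×10^17)·exp(11.89) = 3.842×10^-7 × 1.462×10^5 = 0.0562.

0.0562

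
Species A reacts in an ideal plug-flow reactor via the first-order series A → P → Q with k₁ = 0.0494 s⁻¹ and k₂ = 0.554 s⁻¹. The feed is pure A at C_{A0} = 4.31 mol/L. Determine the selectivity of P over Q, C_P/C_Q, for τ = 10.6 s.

The intermediate concentration in a first-order A→B→C sequence is C_P = k₁C_{A0}(e^(−k₁τ) − e^(−k₂τ))/(k₂−k₁).
e^(−k₁τ) = e^(−0.0494×10.6) = e^(−0.5236) = 0.5924; e^(−k₂τ) = e^(−5.872) = 0.002816.
C_P = 0.0494×4.31/(0.554−0.0494) × (0.5924−0.002816) = 0.4219×0.5895 = 0.2488 mol/L.
C_A = C_{A0}e^(−k₁τ) = 2.553 mol/L, so C_Q = C_{A0}−C_A−C_P = 1.508 mol/L; C_P/C_Q = 0.165.

0.165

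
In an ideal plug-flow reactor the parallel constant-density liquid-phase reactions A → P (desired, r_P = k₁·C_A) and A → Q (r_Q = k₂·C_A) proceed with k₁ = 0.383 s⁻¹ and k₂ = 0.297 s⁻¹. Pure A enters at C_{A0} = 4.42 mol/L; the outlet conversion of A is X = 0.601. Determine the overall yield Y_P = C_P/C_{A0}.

C_A = C_{A0}(1−X) = 1.764 mol/L.
Both paths are first order in A, so the instantaneous fraction to P is constant: dC_P/d(−C_A) = k₁/(k₁+k₂) = 0.5632.
C_P = 0.5632·(C_{A0}−C_A) = 0.5632×2.656 = 1.50 mol/L.
Y_P = C_P/C_{A0} = 1.496/4.42 = 0.339.

0.339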